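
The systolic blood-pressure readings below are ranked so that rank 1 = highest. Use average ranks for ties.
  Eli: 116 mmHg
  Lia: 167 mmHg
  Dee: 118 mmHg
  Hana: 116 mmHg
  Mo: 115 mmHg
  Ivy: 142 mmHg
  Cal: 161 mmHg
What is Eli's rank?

5.5

Sorted (descending): 167, 161, 142, 118, 116, 116, 115
The 2 values of 116 occupy positions 5–6 → average rank (5+6)/2 = 5.5.
Eli has value 116 mmHg → rank 5.5.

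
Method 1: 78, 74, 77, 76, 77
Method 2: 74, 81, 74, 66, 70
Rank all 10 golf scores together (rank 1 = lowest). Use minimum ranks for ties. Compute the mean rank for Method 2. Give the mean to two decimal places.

3.80

Sorted (ascending): 66, 70, 74, 74, 74, 76, 77, 77, 78, 81
The 3 values of 74 occupy positions 3–5 → each gets rank 3.
The 2 values of 77 occupy positions 7–8 → each gets rank 7.
Method 2 values → pooled ranks: 74→3, 81→10, 74→3, 66→1, 70→2
Mean rank = (3 + 10 + 3 + 1 + 2) / 5 = 3.80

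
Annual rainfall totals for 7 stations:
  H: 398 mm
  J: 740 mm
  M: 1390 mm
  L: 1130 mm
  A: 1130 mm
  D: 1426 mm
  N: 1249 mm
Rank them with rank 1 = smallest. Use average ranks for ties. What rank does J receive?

2

Sorted (ascending): 398, 740, 1130, 1130, 1249, 1390, 1426
The 2 values of 1130 occupy positions 3–4 → average rank (3+4)/2 = 3.5.
J has value 740 mm → rank 2.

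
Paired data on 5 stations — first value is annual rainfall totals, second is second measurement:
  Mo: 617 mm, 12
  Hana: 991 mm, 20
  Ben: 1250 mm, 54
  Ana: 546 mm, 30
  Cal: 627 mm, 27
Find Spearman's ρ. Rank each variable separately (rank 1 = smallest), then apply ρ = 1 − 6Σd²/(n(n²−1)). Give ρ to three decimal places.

0.300

Ranks of variable 1: 2, 4, 5, 1, 3
Ranks of variable 2: 1, 2, 5, 4, 3
d = r₁ − r₂: 1, 2, 0, -3, 0
d²: 1, 4, 0, 9, 0; Σd² = 14
ρ = 1 − 6·14/(5·24) = 1 − 84/120 = 0.300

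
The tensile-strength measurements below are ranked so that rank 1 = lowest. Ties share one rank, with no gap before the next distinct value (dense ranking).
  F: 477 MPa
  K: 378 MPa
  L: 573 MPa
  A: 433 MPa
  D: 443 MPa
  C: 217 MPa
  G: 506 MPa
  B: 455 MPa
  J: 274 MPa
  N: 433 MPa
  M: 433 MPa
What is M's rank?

4

Sorted (ascending): 217, 274, 378, 433, 433, 433, 443, 455, 477, 506, 573
The 3 values of 433 share dense rank 4.
Remaining distinct values take the next consecutive integers.
M has value 433 MPa → rank 4.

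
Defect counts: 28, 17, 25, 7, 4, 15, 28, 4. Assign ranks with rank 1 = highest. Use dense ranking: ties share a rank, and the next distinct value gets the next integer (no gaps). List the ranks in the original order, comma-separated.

1, 3, 2, 5, 6, 4, 1, 6

Sorted (descending): 28, 28, 25, 17, 15, 7, 4, 4
The 2 values of 28 share dense rank 1.
The 2 values of 4 share dense rank 6.
Remaining distinct values take the next consecutive integers.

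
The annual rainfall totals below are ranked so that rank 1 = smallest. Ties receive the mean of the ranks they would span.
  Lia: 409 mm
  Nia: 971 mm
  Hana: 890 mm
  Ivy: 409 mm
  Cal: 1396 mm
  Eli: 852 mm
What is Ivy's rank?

Sorted (ascending): 409, 409, 852, 890, 971, 1396
The 2 values of 409 occupy positions 1–2 → average rank (1+2)/2 = 1.5.
Ivy has value 409 mm → rank 1.5.

1.5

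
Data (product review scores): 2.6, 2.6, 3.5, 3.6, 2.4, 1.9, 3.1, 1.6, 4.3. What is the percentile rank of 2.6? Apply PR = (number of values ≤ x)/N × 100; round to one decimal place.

55.6

N = 9.
Strictly below 2.6: 3. Equal to 2.6: 2.
PR = 5/9 × 100 = 55.6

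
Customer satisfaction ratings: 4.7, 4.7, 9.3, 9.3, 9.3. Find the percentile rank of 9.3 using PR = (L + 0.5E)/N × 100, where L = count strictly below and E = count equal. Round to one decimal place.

N = 5.
Strictly below 9.3: 2. Equal to 9.3: 3.
PR = (2 + 0.5·3)/5 × 100 = 70.0

70.0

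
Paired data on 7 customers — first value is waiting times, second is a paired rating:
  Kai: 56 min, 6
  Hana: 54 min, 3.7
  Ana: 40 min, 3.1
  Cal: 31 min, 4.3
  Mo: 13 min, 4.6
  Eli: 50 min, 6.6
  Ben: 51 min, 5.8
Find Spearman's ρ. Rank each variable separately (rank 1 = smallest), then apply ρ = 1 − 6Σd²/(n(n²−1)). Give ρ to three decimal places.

Ranks of variable 1: 7, 6, 3, 2, 1, 4, 5
Ranks of variable 2: 6, 2, 1, 3, 4, 7, 5
d = r₁ − r₂: 1, 4, 2, -1, -3, -3, 0
d²: 1, 16, 4, 1, 9, 9, 0; Σd² = 40
ρ = 1 − 6·40/(7·48) = 1 − 240/336 = 0.286

0.286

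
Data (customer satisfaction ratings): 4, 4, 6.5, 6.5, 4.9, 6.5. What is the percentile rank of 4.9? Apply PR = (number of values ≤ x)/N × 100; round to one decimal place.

N = 6.
Strictly below 4.9: 2. Equal to 4.9: 1.
PR = 3/6 × 100 = 50.0

50.0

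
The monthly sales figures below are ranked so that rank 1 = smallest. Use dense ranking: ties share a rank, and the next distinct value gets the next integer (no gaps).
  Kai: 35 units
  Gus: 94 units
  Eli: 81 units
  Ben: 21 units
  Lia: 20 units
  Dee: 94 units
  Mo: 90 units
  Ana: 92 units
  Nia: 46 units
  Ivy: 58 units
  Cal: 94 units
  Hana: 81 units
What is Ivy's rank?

5

Sorted (ascending): 20, 21, 35, 46, 58, 81, 81, 90, 92, 94, 94, 94
The 2 values of 81 share dense rank 6.
The 3 values of 94 share dense rank 9.
Remaining distinct values take the next consecutive integers.
Ivy has value 58 units → rank 5.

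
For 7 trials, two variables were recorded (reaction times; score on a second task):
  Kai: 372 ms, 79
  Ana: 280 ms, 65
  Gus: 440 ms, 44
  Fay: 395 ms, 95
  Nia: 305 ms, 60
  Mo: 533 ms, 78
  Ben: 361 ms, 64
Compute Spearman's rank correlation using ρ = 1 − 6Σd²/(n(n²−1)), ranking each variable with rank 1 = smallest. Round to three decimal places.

0.179

Ranks of variable 1: 4, 1, 6, 5, 2, 7, 3
Ranks of variable 2: 6, 4, 1, 7, 2, 5, 3
d = r₁ − r₂: -2, -3, 5, -2, 0, 2, 0
d²: 4, 9, 25, 4, 0, 4, 0; Σd² = 46
ρ = 1 − 6·46/(7·48) = 1 − 276/336 = 0.179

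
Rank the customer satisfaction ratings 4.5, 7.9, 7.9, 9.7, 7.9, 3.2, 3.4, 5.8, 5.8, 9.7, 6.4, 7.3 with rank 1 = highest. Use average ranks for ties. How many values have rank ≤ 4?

5

Sorted (descending): 9.7, 9.7, 7.9, 7.9, 7.9, 7.3, 6.4, 5.8, 5.8, 4.5, 3.4, 3.2
The 2 values of 9.7 occupy positions 1–2 → average rank (1+2)/2 = 1.5.
The 3 values of 7.9 occupy positions 3–5 → average rank 4.
The 2 values of 5.8 occupy positions 8–9 → average rank (8+9)/2 = 8.5.
Ranks ≤ 4: {1.5, 1.5, 4, 4, 4} → 5 values.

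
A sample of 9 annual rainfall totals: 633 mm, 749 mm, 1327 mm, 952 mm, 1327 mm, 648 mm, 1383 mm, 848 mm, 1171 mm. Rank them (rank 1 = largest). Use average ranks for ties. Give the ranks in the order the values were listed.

Sorted (descending): 1383, 1327, 1327, 1171, 952, 848, 749, 648, 633
The 2 values of 1327 occupy positions 2–3 → average rank (2+3)/2 = 2.5.

9, 7, 2.5, 5, 2.5, 8, 1, 6, 4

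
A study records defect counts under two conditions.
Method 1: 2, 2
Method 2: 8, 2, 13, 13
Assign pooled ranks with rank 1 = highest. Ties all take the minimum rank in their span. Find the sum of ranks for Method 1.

Sorted (descending): 13, 13, 8, 2, 2, 2
The 2 values of 13 occupy positions 1–2 → each gets rank 1.
The 3 values of 2 occupy positions 4–6 → each gets rank 4.
Method 1 values → pooled ranks: 2→4, 2→4
Rank sum = 4 + 4 = 8

8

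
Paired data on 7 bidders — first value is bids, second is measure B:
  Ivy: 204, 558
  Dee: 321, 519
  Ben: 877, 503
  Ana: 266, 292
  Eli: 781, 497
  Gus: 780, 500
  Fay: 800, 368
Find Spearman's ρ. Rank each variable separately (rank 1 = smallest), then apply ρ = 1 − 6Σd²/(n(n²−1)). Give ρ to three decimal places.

-0.250

Ranks of variable 1: 1, 3, 7, 2, 5, 4, 6
Ranks of variable 2: 7, 6, 5, 1, 3, 4, 2
d = r₁ − r₂: -6, -3, 2, 1, 2, 0, 4
d²: 36, 9, 4, 1, 4, 0, 16; Σd² = 70
ρ = 1 − 6·70/(7·48) = 1 − 420/336 = -0.250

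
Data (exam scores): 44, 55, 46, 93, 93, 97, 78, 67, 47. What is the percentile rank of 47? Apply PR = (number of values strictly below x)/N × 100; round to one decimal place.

N = 9.
Strictly below 47: 2. Equal to 47: 1.
PR = 2/9 × 100 = 22.2

22.2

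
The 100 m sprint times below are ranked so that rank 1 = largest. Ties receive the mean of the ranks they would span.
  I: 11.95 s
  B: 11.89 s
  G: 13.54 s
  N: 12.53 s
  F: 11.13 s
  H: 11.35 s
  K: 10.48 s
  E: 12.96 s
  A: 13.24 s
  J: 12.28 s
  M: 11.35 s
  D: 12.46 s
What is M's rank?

9.5

Sorted (descending): 13.54, 13.24, 12.96, 12.53, 12.46, 12.28, 11.95, 11.89, 11.35, 11.35, 11.13, 10.48
The 2 values of 11.35 occupy positions 9–10 → average rank (9+10)/2 = 9.5.
M has value 11.35 s → rank 9.5.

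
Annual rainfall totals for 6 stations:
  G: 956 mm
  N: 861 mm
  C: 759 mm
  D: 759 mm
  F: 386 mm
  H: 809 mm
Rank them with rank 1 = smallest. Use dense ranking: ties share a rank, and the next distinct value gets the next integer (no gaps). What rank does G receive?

Sorted (ascending): 386, 759, 759, 809, 861, 956
The 2 values of 759 share dense rank 2.
Remaining distinct values take the next consecutive integers.
G has value 956 mm → rank 5.

5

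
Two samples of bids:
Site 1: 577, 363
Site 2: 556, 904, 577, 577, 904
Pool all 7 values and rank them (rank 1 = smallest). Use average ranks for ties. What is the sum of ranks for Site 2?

23

Sorted (ascending): 363, 556, 577, 577, 577, 904, 904
The 3 values of 577 occupy positions 3–5 → average rank 4.
The 2 values of 904 occupy positions 6–7 → average rank (6+7)/2 = 6.5.
Site 2 values → pooled ranks: 556→2, 904→6.5, 577→4, 577→4, 904→6.5
Rank sum = 2 + 6.5 + 4 + 4 + 6.5 = 23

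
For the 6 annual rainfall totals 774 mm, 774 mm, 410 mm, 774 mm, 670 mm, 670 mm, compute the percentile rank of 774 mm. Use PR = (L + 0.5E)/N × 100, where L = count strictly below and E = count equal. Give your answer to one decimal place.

N = 6.
Strictly below 774: 3. Equal to 774: 3.
PR = (3 + 0.5·3)/6 × 100 = 75.0

75.0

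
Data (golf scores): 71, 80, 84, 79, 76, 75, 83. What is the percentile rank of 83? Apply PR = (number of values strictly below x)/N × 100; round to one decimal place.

N = 7.
Strictly below 83: 5. Equal to 83: 1.
PR = 5/7 × 100 = 71.4

71.4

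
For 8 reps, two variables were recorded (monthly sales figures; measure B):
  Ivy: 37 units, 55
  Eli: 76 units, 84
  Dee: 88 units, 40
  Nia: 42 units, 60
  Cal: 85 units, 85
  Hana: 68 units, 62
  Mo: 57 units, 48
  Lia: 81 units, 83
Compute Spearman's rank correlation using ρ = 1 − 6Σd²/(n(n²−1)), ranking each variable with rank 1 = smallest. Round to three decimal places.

Ranks of variable 1: 1, 5, 8, 2, 7, 4, 3, 6
Ranks of variable 2: 3, 7, 1, 4, 8, 5, 2, 6
d = r₁ − r₂: -2, -2, 7, -2, -1, -1, 1, 0
d²: 4, 4, 49, 4, 1, 1, 1, 0; Σd² = 64
ρ = 1 − 6·64/(8·63) = 1 − 384/504 = 0.238

0.238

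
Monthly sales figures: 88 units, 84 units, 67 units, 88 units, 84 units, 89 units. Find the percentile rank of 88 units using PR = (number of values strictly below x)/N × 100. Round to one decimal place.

N = 6.
Strictly below 88: 3. Equal to 88: 2.
PR = 3/6 × 100 = 50.0

50.0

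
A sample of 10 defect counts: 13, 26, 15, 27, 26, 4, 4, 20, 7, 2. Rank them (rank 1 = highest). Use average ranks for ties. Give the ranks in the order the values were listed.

Sorted (descending): 27, 26, 26, 20, 15, 13, 7, 4, 4, 2
The 2 values of 26 occupy positions 2–3 → average rank (2+3)/2 = 2.5.
The 2 values of 4 occupy positions 8–9 → average rank (8+9)/2 = 8.5.

6, 2.5, 5, 1, 2.5, 8.5, 8.5, 4, 7, 10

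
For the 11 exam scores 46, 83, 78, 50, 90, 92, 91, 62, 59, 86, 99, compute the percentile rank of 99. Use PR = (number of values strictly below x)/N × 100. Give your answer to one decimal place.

N = 11.
Strictly below 99: 10. Equal to 99: 1.
PR = 10/11 × 100 = 90.9

90.9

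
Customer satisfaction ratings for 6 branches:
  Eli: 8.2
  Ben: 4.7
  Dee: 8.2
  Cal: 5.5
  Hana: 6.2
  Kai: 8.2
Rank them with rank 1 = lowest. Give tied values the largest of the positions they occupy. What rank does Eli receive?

6

Sorted (ascending): 4.7, 5.5, 6.2, 8.2, 8.2, 8.2
The 3 values of 8.2 occupy positions 4–6 → each gets rank 6.
Eli has value 8.2 → rank 6.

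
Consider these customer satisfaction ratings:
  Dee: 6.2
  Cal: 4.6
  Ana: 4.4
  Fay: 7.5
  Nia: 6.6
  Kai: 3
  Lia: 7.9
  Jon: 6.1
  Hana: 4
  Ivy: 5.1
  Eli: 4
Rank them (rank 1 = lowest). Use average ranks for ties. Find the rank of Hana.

2.5

Sorted (ascending): 3, 4, 4, 4.4, 4.6, 5.1, 6.1, 6.2, 6.6, 7.5, 7.9
The 2 values of 4 occupy positions 2–3 → average rank (2+3)/2 = 2.5.
Hana has value 4 → rank 2.5.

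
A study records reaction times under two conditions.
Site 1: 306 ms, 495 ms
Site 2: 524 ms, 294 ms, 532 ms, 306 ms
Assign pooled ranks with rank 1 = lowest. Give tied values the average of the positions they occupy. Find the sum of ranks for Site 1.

6.5

Sorted (ascending): 294, 306, 306, 495, 524, 532
The 2 values of 306 occupy positions 2–3 → average rank (2+3)/2 = 2.5.
Site 1 values → pooled ranks: 306→2.5, 495→4
Rank sum = 2.5 + 4 = 6.5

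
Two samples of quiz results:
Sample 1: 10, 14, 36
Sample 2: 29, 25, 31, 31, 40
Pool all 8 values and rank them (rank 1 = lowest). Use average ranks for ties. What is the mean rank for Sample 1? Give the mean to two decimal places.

Sorted (ascending): 10, 14, 25, 29, 31, 31, 36, 40
The 2 values of 31 occupy positions 5–6 → average rank (5+6)/2 = 5.5.
Sample 1 values → pooled ranks: 10→1, 14→2, 36→7
Mean rank = (1 + 2 + 7) / 3 = 3.33

3.33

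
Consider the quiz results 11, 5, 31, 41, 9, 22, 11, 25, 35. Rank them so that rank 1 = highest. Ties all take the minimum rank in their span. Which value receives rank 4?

Sorted (descending): 41, 35, 31, 25, 22, 11, 11, 9, 5
The 2 values of 11 occupy positions 6–7 → each gets rank 6.
Rank 4 → value 25.

25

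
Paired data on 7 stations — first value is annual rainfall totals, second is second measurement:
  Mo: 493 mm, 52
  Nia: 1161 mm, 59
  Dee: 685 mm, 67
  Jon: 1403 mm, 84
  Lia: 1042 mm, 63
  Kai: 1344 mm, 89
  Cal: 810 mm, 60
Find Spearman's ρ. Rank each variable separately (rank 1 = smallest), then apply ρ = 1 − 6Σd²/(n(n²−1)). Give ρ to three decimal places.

Ranks of variable 1: 1, 5, 2, 7, 4, 6, 3
Ranks of variable 2: 1, 2, 5, 6, 4, 7, 3
d = r₁ − r₂: 0, 3, -3, 1, 0, -1, 0
d²: 0, 9, 9, 1, 0, 1, 0; Σd² = 20
ρ = 1 − 6·20/(7·48) = 1 − 120/336 = 0.643

0.643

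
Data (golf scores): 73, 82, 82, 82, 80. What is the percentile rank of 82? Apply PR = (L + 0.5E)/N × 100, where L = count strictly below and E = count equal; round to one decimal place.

N = 5.
Strictly below 82: 2. Equal to 82: 3.
PR = (2 + 0.5·3)/5 × 100 = 70.0

70.0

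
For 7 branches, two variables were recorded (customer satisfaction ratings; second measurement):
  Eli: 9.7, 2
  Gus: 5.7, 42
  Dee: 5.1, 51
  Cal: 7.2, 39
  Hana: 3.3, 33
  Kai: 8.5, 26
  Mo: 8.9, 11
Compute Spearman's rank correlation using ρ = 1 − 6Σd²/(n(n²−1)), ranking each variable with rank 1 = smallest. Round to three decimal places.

Ranks of variable 1: 7, 3, 2, 4, 1, 5, 6
Ranks of variable 2: 1, 6, 7, 5, 4, 3, 2
d = r₁ − r₂: 6, -3, -5, -1, -3, 2, 4
d²: 36, 9, 25, 1, 9, 4, 16; Σd² = 100
ρ = 1 − 6·100/(7·48) = 1 − 600/336 = -0.786

-0.786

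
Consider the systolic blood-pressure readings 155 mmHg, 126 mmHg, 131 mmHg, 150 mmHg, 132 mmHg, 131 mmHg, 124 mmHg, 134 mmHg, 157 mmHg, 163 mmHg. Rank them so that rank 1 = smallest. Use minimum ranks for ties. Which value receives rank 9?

Sorted (ascending): 124, 126, 131, 131, 132, 134, 150, 155, 157, 163
The 2 values of 131 occupy positions 3–4 → each gets rank 3.
Rank 9 → value 157.

157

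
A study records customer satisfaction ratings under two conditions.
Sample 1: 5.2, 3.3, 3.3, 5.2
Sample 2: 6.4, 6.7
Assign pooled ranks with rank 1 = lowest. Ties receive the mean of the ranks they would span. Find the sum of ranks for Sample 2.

Sorted (ascending): 3.3, 3.3, 5.2, 5.2, 6.4, 6.7
The 2 values of 3.3 occupy positions 1–2 → average rank (1+2)/2 = 1.5.
The 2 values of 5.2 occupy positions 3–4 → average rank (3+4)/2 = 3.5.
Sample 2 values → pooled ranks: 6.4→5, 6.7→6
Rank sum = 5 + 6 = 11

11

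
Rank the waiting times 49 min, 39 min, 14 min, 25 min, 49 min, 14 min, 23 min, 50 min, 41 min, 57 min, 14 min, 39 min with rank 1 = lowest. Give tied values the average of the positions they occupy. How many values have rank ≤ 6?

Sorted (ascending): 14, 14, 14, 23, 25, 39, 39, 41, 49, 49, 50, 57
The 3 values of 14 occupy positions 1–3 → average rank 2.
The 2 values of 39 occupy positions 6–7 → average rank (6+7)/2 = 6.5.
The 2 values of 49 occupy positions 9–10 → average rank (9+10)/2 = 9.5.
Ranks ≤ 6: {2, 2, 2, 4, 5} → 5 values.

5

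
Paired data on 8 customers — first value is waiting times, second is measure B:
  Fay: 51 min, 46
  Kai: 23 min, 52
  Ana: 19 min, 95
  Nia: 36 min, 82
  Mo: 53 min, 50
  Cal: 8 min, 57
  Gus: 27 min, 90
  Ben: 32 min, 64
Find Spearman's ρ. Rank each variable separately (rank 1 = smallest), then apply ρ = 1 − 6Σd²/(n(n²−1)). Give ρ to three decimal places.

Ranks of variable 1: 7, 3, 2, 6, 8, 1, 4, 5
Ranks of variable 2: 1, 3, 8, 6, 2, 4, 7, 5
d = r₁ − r₂: 6, 0, -6, 0, 6, -3, -3, 0
d²: 36, 0, 36, 0, 36, 9, 9, 0; Σd² = 126
ρ = 1 − 6·126/(8·63) = 1 − 756/504 = -0.500

-0.500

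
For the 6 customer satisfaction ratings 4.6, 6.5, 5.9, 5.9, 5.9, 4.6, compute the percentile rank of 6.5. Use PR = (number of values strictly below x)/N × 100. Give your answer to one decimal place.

83.3

N = 6.
Strictly below 6.5: 5. Equal to 6.5: 1.
PR = 5/6 × 100 = 83.3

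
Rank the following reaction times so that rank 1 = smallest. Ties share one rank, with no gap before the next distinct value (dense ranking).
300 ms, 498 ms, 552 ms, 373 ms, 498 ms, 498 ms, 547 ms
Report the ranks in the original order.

Sorted (ascending): 300, 373, 498, 498, 498, 547, 552
The 3 values of 498 share dense rank 3.
Remaining distinct values take the next consecutive integers.

1, 3, 5, 2, 3, 3, 4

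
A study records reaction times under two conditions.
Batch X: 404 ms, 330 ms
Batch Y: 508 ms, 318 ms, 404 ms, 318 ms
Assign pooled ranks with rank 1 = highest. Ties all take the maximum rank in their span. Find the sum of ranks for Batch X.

Sorted (descending): 508, 404, 404, 330, 318, 318
The 2 values of 404 occupy positions 2–3 → each gets rank 3.
The 2 values of 318 occupy positions 5–6 → each gets rank 6.
Batch X values → pooled ranks: 404→3, 330→4
Rank sum = 3 + 4 = 7

7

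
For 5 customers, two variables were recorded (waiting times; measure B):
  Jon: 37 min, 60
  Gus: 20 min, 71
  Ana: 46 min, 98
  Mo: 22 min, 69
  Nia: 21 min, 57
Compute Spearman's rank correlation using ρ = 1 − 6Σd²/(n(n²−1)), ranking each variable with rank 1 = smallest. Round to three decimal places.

Ranks of variable 1: 4, 1, 5, 3, 2
Ranks of variable 2: 2, 4, 5, 3, 1
d = r₁ − r₂: 2, -3, 0, 0, 1
d²: 4, 9, 0, 0, 1; Σd² = 14
ρ = 1 − 6·14/(5·24) = 1 − 84/120 = 0.300

0.300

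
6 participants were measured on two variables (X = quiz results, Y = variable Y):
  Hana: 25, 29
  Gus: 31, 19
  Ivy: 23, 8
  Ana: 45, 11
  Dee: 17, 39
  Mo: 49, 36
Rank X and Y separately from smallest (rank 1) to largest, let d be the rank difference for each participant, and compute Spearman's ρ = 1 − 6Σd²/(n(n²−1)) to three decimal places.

-0.086

Ranks of variable 1: 3, 4, 2, 5, 1, 6
Ranks of variable 2: 4, 3, 1, 2, 6, 5
d = r₁ − r₂: -1, 1, 1, 3, -5, 1
d²: 1, 1, 1, 9, 25, 1; Σd² = 38
ρ = 1 − 6·38/(6·35) = 1 − 228/210 = -0.086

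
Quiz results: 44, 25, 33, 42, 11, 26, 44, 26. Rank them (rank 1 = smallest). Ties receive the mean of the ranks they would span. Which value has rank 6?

42

Sorted (ascending): 11, 25, 26, 26, 33, 42, 44, 44
The 2 values of 26 occupy positions 3–4 → average rank (3+4)/2 = 3.5.
The 2 values of 44 occupy positions 7–8 → average rank (7+8)/2 = 7.5.
Rank 6 → value 42.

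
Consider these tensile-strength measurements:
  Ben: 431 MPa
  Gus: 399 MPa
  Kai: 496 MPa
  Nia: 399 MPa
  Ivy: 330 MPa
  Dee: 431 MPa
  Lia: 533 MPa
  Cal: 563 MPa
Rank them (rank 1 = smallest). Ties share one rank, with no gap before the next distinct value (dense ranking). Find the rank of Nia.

2

Sorted (ascending): 330, 399, 399, 431, 431, 496, 533, 563
The 2 values of 399 share dense rank 2.
The 2 values of 431 share dense rank 3.
Remaining distinct values take the next consecutive integers.
Nia has value 399 MPa → rank 2.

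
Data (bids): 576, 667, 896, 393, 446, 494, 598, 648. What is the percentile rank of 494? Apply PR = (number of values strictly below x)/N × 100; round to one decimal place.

N = 8.
Strictly below 494: 2. Equal to 494: 1.
PR = 2/8 × 100 = 25.0

25.0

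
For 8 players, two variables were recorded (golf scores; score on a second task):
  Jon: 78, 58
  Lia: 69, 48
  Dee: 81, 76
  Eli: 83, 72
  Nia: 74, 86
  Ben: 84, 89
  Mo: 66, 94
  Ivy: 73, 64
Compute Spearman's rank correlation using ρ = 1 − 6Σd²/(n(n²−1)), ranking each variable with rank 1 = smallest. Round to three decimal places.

0.119

Ranks of variable 1: 5, 2, 6, 7, 4, 8, 1, 3
Ranks of variable 2: 2, 1, 5, 4, 6, 7, 8, 3
d = r₁ − r₂: 3, 1, 1, 3, -2, 1, -7, 0
d²: 9, 1, 1, 9, 4, 1, 49, 0; Σd² = 74
ρ = 1 − 6·74/(8·63) = 1 − 444/504 = 0.119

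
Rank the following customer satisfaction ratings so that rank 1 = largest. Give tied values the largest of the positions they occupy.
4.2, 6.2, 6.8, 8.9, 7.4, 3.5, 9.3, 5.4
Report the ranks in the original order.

7, 5, 4, 2, 3, 8, 1, 6

Sorted (descending): 9.3, 8.9, 7.4, 6.8, 6.2, 5.4, 4.2, 3.5
No ties — each value takes its position as its rank.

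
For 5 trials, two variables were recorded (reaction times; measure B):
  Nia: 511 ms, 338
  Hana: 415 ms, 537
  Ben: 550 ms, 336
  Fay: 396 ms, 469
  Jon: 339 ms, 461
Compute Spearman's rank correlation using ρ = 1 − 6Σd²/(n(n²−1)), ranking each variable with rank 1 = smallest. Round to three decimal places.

Ranks of variable 1: 4, 3, 5, 2, 1
Ranks of variable 2: 2, 5, 1, 4, 3
d = r₁ − r₂: 2, -2, 4, -2, -2
d²: 4, 4, 16, 4, 4; Σd² = 32
ρ = 1 − 6·32/(5·24) = 1 − 192/120 = -0.600

-0.600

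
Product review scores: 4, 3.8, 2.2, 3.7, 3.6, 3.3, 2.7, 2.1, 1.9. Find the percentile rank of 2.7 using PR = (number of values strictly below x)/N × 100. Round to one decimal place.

33.3

N = 9.
Strictly below 2.7: 3. Equal to 2.7: 1.
PR = 3/9 × 100 = 33.3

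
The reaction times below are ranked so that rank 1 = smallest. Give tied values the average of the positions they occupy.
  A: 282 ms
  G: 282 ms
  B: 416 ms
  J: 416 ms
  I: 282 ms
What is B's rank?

4.5

Sorted (ascending): 282, 282, 282, 416, 416
The 3 values of 282 occupy positions 1–3 → average rank 2.
The 2 values of 416 occupy positions 4–5 → average rank (4+5)/2 = 4.5.
B has value 416 ms → rank 4.5.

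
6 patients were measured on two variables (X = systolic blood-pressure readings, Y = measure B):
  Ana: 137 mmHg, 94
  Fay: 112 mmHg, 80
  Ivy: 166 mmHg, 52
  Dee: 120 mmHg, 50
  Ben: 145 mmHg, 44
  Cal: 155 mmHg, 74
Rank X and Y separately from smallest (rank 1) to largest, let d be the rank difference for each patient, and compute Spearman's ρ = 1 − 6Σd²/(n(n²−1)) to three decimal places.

-0.257

Ranks of variable 1: 3, 1, 6, 2, 4, 5
Ranks of variable 2: 6, 5, 3, 2, 1, 4
d = r₁ − r₂: -3, -4, 3, 0, 3, 1
d²: 9, 16, 9, 0, 9, 1; Σd² = 44
ρ = 1 − 6·44/(6·35) = 1 − 264/210 = -0.257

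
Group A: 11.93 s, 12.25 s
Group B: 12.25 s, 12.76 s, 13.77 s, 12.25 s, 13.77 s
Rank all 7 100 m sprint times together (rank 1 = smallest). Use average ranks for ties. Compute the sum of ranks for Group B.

24

Sorted (ascending): 11.93, 12.25, 12.25, 12.25, 12.76, 13.77, 13.77
The 3 values of 12.25 occupy positions 2–4 → average rank 3.
The 2 values of 13.77 occupy positions 6–7 → average rank (6+7)/2 = 6.5.
Group B values → pooled ranks: 12.25→3, 12.76→5, 13.77→6.5, 12.25→3, 13.77→6.5
Rank sum = 3 + 5 + 6.5 + 3 + 6.5 = 24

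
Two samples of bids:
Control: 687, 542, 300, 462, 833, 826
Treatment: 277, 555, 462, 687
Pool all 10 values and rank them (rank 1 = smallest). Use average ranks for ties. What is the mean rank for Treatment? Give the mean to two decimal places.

4.50

Sorted (ascending): 277, 300, 462, 462, 542, 555, 687, 687, 826, 833
The 2 values of 462 occupy positions 3–4 → average rank (3+4)/2 = 3.5.
The 2 values of 687 occupy positions 7–8 → average rank (7+8)/2 = 7.5.
Treatment values → pooled ranks: 277→1, 555→6, 462→3.5, 687→7.5
Mean rank = (1 + 6 + 3.5 + 7.5) / 4 = 4.50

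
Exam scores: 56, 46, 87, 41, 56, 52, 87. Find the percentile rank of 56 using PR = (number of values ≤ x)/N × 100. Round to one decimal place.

N = 7.
Strictly below 56: 3. Equal to 56: 2.
PR = 5/7 × 100 = 71.4

71.4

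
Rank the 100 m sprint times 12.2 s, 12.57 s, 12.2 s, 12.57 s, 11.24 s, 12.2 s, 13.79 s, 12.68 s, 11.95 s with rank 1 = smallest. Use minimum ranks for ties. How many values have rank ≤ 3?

5

Sorted (ascending): 11.24, 11.95, 12.2, 12.2, 12.2, 12.57, 12.57, 12.68, 13.79
The 3 values of 12.2 occupy positions 3–5 → each gets rank 3.
The 2 values of 12.57 occupy positions 6–7 → each gets rank 6.
Ranks ≤ 3: {1, 2, 3, 3, 3} → 5 values.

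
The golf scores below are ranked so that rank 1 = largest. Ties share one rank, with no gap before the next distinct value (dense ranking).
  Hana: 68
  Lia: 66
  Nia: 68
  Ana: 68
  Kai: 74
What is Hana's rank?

2

Sorted (descending): 74, 68, 68, 68, 66
The 3 values of 68 share dense rank 2.
Remaining distinct values take the next consecutive integers.
Hana has value 68 → rank 2.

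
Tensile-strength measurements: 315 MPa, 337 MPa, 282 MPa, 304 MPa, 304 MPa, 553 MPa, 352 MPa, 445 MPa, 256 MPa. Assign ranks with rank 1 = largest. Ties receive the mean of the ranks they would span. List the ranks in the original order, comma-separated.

5, 4, 8, 6.5, 6.5, 1, 3, 2, 9

Sorted (descending): 553, 445, 352, 337, 315, 304, 304, 282, 256
The 2 values of 304 occupy positions 6–7 → average rank (6+7)/2 = 6.5.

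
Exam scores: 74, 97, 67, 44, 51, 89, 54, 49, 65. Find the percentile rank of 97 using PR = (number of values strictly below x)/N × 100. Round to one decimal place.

88.9

N = 9.
Strictly below 97: 8. Equal to 97: 1.
PR = 8/9 × 100 = 88.9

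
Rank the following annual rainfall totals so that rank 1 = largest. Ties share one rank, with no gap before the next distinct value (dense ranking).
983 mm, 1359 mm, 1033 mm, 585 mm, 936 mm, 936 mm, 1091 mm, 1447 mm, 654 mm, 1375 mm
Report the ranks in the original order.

Sorted (descending): 1447, 1375, 1359, 1091, 1033, 983, 936, 936, 654, 585
The 2 values of 936 share dense rank 7.
Remaining distinct values take the next consecutive integers.

6, 3, 5, 9, 7, 7, 4, 1, 8, 2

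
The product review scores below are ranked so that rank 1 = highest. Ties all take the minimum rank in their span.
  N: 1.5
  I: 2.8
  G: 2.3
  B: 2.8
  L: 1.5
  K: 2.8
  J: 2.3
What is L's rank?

Sorted (descending): 2.8, 2.8, 2.8, 2.3, 2.3, 1.5, 1.5
The 3 values of 2.8 occupy positions 1–3 → each gets rank 1.
The 2 values of 2.3 occupy positions 4–5 → each gets rank 4.
The 2 values of 1.5 occupy positions 6–7 → each gets rank 6.
L has value 1.5 → rank 6.

6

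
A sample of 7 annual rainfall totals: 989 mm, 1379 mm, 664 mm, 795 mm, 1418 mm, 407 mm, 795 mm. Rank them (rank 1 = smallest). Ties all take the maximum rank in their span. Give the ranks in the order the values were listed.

5, 6, 2, 4, 7, 1, 4

Sorted (ascending): 407, 664, 795, 795, 989, 1379, 1418
The 2 values of 795 occupy positions 3–4 → each gets rank 4.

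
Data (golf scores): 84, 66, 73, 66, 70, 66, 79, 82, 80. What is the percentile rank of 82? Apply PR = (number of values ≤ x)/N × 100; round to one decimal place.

N = 9.
Strictly below 82: 7. Equal to 82: 1.
PR = 8/9 × 100 = 88.9

88.9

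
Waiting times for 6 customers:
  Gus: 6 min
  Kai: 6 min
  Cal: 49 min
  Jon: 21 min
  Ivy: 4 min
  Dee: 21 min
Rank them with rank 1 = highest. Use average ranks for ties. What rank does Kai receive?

Sorted (descending): 49, 21, 21, 6, 6, 4
The 2 values of 21 occupy positions 2–3 → average rank (2+3)/2 = 2.5.
The 2 values of 6 occupy positions 4–5 → average rank (4+5)/2 = 4.5.
Kai has value 6 min → rank 4.5.

4.5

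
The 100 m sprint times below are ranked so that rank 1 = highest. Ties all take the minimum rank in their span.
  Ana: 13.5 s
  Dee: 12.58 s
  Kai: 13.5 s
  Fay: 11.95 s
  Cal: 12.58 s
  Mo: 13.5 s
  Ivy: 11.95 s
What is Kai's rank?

Sorted (descending): 13.5, 13.5, 13.5, 12.58, 12.58, 11.95, 11.95
The 3 values of 13.5 occupy positions 1–3 → each gets rank 1.
The 2 values of 12.58 occupy positions 4–5 → each gets rank 4.
The 2 values of 11.95 occupy positions 6–7 → each gets rank 6.
Kai has value 13.5 s → rank 1.

1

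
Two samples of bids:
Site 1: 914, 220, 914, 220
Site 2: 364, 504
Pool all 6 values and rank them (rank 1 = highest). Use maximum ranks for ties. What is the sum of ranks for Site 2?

Sorted (descending): 914, 914, 504, 364, 220, 220
The 2 values of 914 occupy positions 1–2 → each gets rank 2.
The 2 values of 220 occupy positions 5–6 → each gets rank 6.
Site 2 values → pooled ranks: 364→4, 504→3
Rank sum = 4 + 3 = 7

7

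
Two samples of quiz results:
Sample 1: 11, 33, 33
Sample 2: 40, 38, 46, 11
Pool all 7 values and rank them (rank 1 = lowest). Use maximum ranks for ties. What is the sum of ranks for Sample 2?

Sorted (ascending): 11, 11, 33, 33, 38, 40, 46
The 2 values of 11 occupy positions 1–2 → each gets rank 2.
The 2 values of 33 occupy positions 3–4 → each gets rank 4.
Sample 2 values → pooled ranks: 40→6, 38→5, 46→7, 11→2
Rank sum = 6 + 5 + 7 + 2 = 20

20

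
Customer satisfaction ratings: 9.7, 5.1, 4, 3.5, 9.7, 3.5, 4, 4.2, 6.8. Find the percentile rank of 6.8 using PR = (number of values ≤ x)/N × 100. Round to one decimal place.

N = 9.
Strictly below 6.8: 6. Equal to 6.8: 1.
PR = 7/9 × 100 = 77.8

77.8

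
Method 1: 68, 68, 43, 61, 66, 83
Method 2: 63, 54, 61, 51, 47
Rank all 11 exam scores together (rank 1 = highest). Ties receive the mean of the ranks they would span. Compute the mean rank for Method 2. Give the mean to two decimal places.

7.70

Sorted (descending): 83, 68, 68, 66, 63, 61, 61, 54, 51, 47, 43
The 2 values of 68 occupy positions 2–3 → average rank (2+3)/2 = 2.5.
The 2 values of 61 occupy positions 6–7 → average rank (6+7)/2 = 6.5.
Method 2 values → pooled ranks: 63→5, 54→8, 61→6.5, 51→9, 47→10
Mean rank = (5 + 8 + 6.5 + 9 + 10) / 5 = 7.70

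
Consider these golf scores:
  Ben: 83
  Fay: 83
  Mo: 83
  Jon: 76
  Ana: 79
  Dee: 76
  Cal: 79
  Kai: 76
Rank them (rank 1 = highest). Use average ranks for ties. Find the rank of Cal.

4.5

Sorted (descending): 83, 83, 83, 79, 79, 76, 76, 76
The 3 values of 83 occupy positions 1–3 → average rank 2.
The 2 values of 79 occupy positions 4–5 → average rank (4+5)/2 = 4.5.
The 3 values of 76 occupy positions 6–8 → average rank 7.
Cal has value 79 → rank 4.5.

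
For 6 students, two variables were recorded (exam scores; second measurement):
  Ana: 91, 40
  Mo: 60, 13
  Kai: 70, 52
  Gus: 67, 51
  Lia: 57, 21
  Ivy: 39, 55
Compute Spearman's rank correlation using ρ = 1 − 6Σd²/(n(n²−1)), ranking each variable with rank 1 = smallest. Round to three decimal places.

-0.086

Ranks of variable 1: 6, 3, 5, 4, 2, 1
Ranks of variable 2: 3, 1, 5, 4, 2, 6
d = r₁ − r₂: 3, 2, 0, 0, 0, -5
d²: 9, 4, 0, 0, 0, 25; Σd² = 38
ρ = 1 − 6·38/(6·35) = 1 − 228/210 = -0.086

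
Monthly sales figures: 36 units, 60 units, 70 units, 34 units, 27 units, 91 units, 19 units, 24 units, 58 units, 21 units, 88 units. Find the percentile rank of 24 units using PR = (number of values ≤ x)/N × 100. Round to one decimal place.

27.3

N = 11.
Strictly below 24: 2. Equal to 24: 1.
PR = 3/11 × 100 = 27.3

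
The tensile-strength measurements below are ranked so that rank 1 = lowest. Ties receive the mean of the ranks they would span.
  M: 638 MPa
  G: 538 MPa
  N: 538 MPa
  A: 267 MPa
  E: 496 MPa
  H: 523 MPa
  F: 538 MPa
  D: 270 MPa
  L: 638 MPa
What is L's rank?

8.5

Sorted (ascending): 267, 270, 496, 523, 538, 538, 538, 638, 638
The 3 values of 538 occupy positions 5–7 → average rank 6.
The 2 values of 638 occupy positions 8–9 → average rank (8+9)/2 = 8.5.
L has value 638 MPa → rank 8.5.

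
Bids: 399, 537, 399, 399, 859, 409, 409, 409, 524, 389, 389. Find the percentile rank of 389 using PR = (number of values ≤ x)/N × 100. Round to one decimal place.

N = 11.
Strictly below 389: 0. Equal to 389: 2.
PR = 2/11 × 100 = 18.2

18.2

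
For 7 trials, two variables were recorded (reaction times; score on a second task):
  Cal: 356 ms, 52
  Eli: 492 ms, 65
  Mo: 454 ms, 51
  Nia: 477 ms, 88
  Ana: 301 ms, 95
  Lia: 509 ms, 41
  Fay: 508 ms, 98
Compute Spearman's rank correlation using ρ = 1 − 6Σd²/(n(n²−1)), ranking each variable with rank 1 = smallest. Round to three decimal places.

Ranks of variable 1: 2, 5, 3, 4, 1, 7, 6
Ranks of variable 2: 3, 4, 2, 5, 6, 1, 7
d = r₁ − r₂: -1, 1, 1, -1, -5, 6, -1
d²: 1, 1, 1, 1, 25, 36, 1; Σd² = 66
ρ = 1 − 6·66/(7·48) = 1 − 396/336 = -0.179

-0.179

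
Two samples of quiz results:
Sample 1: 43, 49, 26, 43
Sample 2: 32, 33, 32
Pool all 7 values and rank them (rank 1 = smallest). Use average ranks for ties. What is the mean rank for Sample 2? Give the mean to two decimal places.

Sorted (ascending): 26, 32, 32, 33, 43, 43, 49
The 2 values of 32 occupy positions 2–3 → average rank (2+3)/2 = 2.5.
The 2 values of 43 occupy positions 5–6 → average rank (5+6)/2 = 5.5.
Sample 2 values → pooled ranks: 32→2.5, 33→4, 32→2.5
Mean rank = (2.5 + 4 + 2.5) / 3 = 3.00

3.00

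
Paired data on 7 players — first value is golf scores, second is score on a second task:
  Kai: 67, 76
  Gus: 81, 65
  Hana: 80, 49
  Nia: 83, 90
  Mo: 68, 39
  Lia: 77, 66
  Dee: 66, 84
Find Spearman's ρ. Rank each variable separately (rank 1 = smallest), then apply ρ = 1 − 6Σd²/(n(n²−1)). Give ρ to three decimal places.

Ranks of variable 1: 2, 6, 5, 7, 3, 4, 1
Ranks of variable 2: 5, 3, 2, 7, 1, 4, 6
d = r₁ − r₂: -3, 3, 3, 0, 2, 0, -5
d²: 9, 9, 9, 0, 4, 0, 25; Σd² = 56
ρ = 1 − 6·56/(7·48) = 1 − 336/336 = 0.000

0.000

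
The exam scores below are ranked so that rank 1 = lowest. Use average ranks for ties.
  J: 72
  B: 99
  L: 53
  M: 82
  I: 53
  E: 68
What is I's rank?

1.5

Sorted (ascending): 53, 53, 68, 72, 82, 99
The 2 values of 53 occupy positions 1–2 → average rank (1+2)/2 = 1.5.
I has value 53 → rank 1.5.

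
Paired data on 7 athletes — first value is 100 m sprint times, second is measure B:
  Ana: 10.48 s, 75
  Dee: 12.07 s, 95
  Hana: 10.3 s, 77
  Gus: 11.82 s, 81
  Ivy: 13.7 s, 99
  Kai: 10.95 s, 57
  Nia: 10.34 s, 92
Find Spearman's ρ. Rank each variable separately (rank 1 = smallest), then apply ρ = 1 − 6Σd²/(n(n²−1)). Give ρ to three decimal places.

Ranks of variable 1: 3, 6, 1, 5, 7, 4, 2
Ranks of variable 2: 2, 6, 3, 4, 7, 1, 5
d = r₁ − r₂: 1, 0, -2, 1, 0, 3, -3
d²: 1, 0, 4, 1, 0, 9, 9; Σd² = 24
ρ = 1 − 6·24/(7·48) = 1 − 144/336 = 0.571

0.571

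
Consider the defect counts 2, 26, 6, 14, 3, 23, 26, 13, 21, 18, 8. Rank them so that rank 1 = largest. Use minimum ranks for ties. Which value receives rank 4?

Sorted (descending): 26, 26, 23, 21, 18, 14, 13, 8, 6, 3, 2
The 2 values of 26 occupy positions 1–2 → each gets rank 1.
Rank 4 → value 21.

21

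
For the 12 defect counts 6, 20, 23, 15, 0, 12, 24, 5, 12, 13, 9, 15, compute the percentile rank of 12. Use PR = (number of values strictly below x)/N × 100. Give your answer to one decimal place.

33.3

N = 12.
Strictly below 12: 4. Equal to 12: 2.
PR = 4/12 × 100 = 33.3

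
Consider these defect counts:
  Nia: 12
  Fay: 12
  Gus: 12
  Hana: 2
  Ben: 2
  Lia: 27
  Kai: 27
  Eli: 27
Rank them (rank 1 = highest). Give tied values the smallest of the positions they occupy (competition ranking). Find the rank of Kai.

1

Sorted (descending): 27, 27, 27, 12, 12, 12, 2, 2
The 3 values of 27 occupy positions 1–3 → each gets rank 1.
The 3 values of 12 occupy positions 4–6 → each gets rank 4.
The 2 values of 2 occupy positions 7–8 → each gets rank 7.
Kai has value 27 → rank 1.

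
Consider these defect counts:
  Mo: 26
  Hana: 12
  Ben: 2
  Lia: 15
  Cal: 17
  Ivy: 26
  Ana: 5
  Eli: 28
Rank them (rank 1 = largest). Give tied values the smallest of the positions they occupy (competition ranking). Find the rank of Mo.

Sorted (descending): 28, 26, 26, 17, 15, 12, 5, 2
The 2 values of 26 occupy positions 2–3 → each gets rank 2.
Mo has value 26 → rank 2.

2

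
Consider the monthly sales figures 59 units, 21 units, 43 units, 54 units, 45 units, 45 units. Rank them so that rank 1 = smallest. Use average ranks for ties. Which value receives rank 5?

54

Sorted (ascending): 21, 43, 45, 45, 54, 59
The 2 values of 45 occupy positions 3–4 → average rank (3+4)/2 = 3.5.
Rank 5 → value 54.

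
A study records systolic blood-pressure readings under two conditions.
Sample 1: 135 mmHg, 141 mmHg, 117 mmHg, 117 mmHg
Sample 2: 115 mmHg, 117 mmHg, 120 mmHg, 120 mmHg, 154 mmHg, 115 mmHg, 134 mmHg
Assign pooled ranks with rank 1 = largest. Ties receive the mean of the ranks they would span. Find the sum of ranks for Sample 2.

Sorted (descending): 154, 141, 135, 134, 120, 120, 117, 117, 117, 115, 115
The 2 values of 120 occupy positions 5–6 → average rank (5+6)/2 = 5.5.
The 3 values of 117 occupy positions 7–9 → average rank 8.
The 2 values of 115 occupy positions 10–11 → average rank (10+11)/2 = 10.5.
Sample 2 values → pooled ranks: 115→10.5, 117→8, 120→5.5, 120→5.5, 154→1, 115→10.5, 134→4
Rank sum = 10.5 + 8 + 5.5 + 5.5 + 1 + 10.5 + 4 = 45

45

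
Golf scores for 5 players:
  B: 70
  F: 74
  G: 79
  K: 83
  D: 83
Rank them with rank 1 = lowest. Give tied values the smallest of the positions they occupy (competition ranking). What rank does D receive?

4

Sorted (ascending): 70, 74, 79, 83, 83
The 2 values of 83 occupy positions 4–5 → each gets rank 4.
D has value 83 → rank 4.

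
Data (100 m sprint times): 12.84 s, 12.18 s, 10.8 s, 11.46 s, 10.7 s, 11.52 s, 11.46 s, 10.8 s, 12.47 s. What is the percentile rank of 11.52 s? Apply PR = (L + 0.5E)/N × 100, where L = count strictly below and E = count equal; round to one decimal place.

61.1

N = 9.
Strictly below 11.52: 5. Equal to 11.52: 1.
PR = (5 + 0.5·1)/9 × 100 = 61.1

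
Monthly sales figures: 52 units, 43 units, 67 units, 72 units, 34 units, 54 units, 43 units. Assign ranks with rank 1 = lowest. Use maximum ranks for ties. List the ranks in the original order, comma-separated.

Sorted (ascending): 34, 43, 43, 52, 54, 67, 72
The 2 values of 43 occupy positions 2–3 → each gets rank 3.

4, 3, 6, 7, 1, 5, 3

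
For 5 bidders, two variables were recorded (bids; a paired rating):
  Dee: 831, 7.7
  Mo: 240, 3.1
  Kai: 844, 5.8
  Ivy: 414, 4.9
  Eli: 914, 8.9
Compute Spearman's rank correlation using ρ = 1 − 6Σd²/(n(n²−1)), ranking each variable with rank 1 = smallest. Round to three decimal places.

0.900

Ranks of variable 1: 3, 1, 4, 2, 5
Ranks of variable 2: 4, 1, 3, 2, 5
d = r₁ − r₂: -1, 0, 1, 0, 0
d²: 1, 0, 1, 0, 0; Σd² = 2
ρ = 1 − 6·2/(5·24) = 1 − 12/120 = 0.900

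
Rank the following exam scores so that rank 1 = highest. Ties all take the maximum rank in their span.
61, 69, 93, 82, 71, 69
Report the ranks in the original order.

6, 5, 1, 2, 3, 5

Sorted (descending): 93, 82, 71, 69, 69, 61
The 2 values of 69 occupy positions 4–5 → each gets rank 5.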